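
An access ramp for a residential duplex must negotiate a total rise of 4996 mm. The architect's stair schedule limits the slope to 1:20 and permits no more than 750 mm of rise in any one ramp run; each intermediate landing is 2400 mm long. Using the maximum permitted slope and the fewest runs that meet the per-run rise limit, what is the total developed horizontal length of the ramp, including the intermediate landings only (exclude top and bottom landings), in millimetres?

4996 / 750 = 6.661 → round up to 7 ramp runs. That means 6 intermediate landings.
Horizontal run for 4996 mm of rise at 1:20 is 4996 × 20 = 99920 mm.
Intermediate landings: 6 × 2400 = 14400 mm.
Total developed length = 99920 + 14400 = 114320 mm.

114320 mm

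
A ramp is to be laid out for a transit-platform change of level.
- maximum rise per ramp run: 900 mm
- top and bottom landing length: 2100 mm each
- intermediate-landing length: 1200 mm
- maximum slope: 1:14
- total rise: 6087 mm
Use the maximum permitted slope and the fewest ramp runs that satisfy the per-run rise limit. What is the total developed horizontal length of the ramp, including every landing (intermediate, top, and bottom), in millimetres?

96618 mm

6087 / 900 = 6.76, so 7 ramp runs are needed. That means 6 intermediate landings.
Ramp run (horizontal) at 1:14: 6087 × 14 = 85218 mm.
6 intermediate landings contribute 6 × 1200 = 7200 mm.
Top and bottom landings: 2 × 2100 = 4200 mm.
Total = 85218 + 7200 + 4200 = 96618 mm.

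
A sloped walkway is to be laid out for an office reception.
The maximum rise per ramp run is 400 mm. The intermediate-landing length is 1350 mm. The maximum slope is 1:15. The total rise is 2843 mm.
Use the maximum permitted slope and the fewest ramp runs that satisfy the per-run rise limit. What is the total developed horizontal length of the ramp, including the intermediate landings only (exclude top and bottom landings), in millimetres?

At most 400 each: 2843/400 = 7.11, giving 8 ramp runs. That means 7 intermediate landings.
Ramp run (horizontal) at 1:15: 2843 × 15 = 42645 mm.
7 intermediate landings contribute 7 × 1350 = 9450 mm.
Total developed length = 42645 + 9450 = 52095 mm.

52095 mm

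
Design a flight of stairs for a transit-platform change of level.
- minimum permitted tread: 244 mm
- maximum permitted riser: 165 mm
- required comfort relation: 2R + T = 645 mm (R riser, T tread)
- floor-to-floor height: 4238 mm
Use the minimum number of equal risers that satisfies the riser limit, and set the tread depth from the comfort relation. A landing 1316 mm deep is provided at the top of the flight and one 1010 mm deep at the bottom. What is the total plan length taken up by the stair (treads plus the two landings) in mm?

⌈4238/165⌉ = 26 risers.
Riser R = 4238 / 26 = 163 mm, within the 165 mm limit.
From 2R + T = 645: T = 645 − 326 = 319 mm.
Treads = 26 − 1 = 25; going = 25 × 319 = 7975 mm.
Enclosure = 7975 + 1316 + 1010 = 10301 mm.

10301 mm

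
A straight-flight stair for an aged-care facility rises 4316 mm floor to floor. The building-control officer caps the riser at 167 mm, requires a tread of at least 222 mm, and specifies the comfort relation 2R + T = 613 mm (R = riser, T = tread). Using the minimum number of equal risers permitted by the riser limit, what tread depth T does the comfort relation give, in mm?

4316 / 167 = 25.844 → round up to 26 risers.
Riser R = 4316 / 26 = 166 mm, within the 167 mm limit.
From 2R + T = 613: T = 613 − 332 = 281 mm.

281 mm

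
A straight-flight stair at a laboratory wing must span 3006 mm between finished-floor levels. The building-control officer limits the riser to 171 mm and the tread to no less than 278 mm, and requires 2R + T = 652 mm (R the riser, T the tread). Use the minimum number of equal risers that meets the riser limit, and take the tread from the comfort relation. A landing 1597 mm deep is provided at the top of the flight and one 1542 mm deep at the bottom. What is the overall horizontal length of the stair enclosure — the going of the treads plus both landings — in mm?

⌈3006/171⌉ = 18 risers.
R = 3006 ÷ 18 = 167 mm.
From 2R + T = 652: T = 652 − 334 = 318 mm.
18 risers give 17 treads; going = 17 × 318 = 5406 mm.
Add landings: 5406 + 1597 + 1542 = 8545 mm.

8545 mm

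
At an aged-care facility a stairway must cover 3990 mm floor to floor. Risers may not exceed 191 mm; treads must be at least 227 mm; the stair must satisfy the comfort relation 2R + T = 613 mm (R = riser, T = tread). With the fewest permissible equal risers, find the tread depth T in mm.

3990 / 191 = 20.890 → round up to 21 risers.
Each riser is 3990/21 = 190 mm (≤ 191 mm).
From 2R + T = 613: T = 613 − 380 = 233 mm.

233 mm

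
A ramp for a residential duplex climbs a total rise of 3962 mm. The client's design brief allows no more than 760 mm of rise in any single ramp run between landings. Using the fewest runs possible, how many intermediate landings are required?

5 intermediate landings

3962 / 760 = 5.213 → round up to 6 ramp runs.
6 runs are separated by 5 intermediate landings.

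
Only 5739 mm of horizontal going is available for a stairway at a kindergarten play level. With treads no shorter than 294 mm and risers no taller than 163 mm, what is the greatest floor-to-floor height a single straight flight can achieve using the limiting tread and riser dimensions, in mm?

3260 mm

Treads that fit: ⌊5739 / 294⌋ = 19.
Risers = treads + 1 = 20.
Maximum height = 20 × 163 = 3260 mm.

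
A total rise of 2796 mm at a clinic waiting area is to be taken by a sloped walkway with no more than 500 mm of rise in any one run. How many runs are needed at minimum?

At most 500 each: 2796/500 = 5.59, giving 6 ramp runs.

6 runs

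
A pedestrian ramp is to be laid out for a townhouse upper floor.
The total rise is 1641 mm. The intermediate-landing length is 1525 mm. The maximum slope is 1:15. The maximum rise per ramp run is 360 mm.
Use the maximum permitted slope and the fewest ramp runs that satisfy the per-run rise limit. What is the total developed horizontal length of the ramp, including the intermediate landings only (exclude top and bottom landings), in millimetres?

30715 mm

1641 / 360 = 4.56, so 5 ramp runs are needed. That means 4 intermediate landings.
Ramp run (horizontal) at 1:15: 1641 × 15 = 24615 mm.
4 intermediate landings contribute 4 × 1525 = 6100 mm.
Developed length = 24615 + 6100 = 30715 mm.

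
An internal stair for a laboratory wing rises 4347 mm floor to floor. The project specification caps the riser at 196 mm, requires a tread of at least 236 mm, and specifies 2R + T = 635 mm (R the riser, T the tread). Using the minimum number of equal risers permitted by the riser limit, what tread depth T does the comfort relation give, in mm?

257 mm

⌈4347/196⌉ = 23 risers.
R = 4347 ÷ 23 = 189 mm.
Tread T = 635 − 2 × 189 = 257 mm (≥ 236 mm).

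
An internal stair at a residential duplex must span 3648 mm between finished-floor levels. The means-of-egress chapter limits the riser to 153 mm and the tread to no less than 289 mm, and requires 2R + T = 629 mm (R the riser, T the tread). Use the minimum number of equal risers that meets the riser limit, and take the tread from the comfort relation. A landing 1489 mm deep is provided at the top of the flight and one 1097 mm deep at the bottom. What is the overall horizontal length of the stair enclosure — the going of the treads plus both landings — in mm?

10061 mm

⌈3648/153⌉ = 24 risers.
R = 3648 ÷ 24 = 152 mm.
T = 629 − 2·152 = 325 mm, which satisfies the 289 mm minimum.
24 risers give 23 treads; going = 23 × 325 = 7475 mm.
Enclosure = 7475 + 1489 + 1097 = 10061 mm.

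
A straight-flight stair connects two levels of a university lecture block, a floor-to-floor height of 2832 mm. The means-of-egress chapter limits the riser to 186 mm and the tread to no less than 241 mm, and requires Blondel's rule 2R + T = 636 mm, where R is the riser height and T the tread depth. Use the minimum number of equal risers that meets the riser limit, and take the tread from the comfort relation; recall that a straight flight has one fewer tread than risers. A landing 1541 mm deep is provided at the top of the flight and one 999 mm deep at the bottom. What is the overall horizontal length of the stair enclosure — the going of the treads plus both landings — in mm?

6770 mm

At most 186 each: 2832/186 = 15.23, giving 16 risers.
R = 2832 ÷ 16 = 177 mm.
T = 636 − 2·177 = 282 mm, which satisfies the 241 mm minimum.
Going = (16 − 1) × 282 = 4230 mm.
Enclosure = 4230 + 1541 + 999 = 6770 mm.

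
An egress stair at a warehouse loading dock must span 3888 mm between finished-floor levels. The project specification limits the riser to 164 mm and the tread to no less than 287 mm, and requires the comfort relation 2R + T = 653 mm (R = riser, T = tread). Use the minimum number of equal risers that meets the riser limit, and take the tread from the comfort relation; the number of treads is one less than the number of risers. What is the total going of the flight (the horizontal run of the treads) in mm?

⌈3888/164⌉ = 24 risers.
Riser R = 3888 / 24 = 162 mm, within the 164 mm limit.
From 2R + T = 653: T = 653 − 324 = 329 mm.
24 risers give 23 treads; going = 23 × 329 = 7567 mm.

7567 mm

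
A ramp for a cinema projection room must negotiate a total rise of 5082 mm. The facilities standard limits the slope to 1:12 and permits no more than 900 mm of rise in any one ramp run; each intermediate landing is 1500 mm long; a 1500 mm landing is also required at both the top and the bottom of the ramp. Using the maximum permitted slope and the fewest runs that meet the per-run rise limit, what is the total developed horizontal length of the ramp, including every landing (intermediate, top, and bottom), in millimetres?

5082 / 900 = 5.647 → round up to 6 ramp runs. That means 5 intermediate landings.
Ramp run (horizontal) at 1:12: 5082 × 12 = 60984 mm.
Intermediate landings: 5 × 1500 = 7500 mm.
Top and bottom landings: 2 × 1500 = 3000 mm.
Total = 60984 + 7500 + 3000 = 71484 mm.

71484 mm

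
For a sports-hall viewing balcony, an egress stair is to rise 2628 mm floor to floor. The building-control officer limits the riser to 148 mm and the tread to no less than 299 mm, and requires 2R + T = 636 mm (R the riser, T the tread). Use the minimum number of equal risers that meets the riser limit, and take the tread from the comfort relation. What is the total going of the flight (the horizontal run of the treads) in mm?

5848 mm

⌈2628/148⌉ = 18 risers.
Riser R = 2628 / 18 = 146 mm, within the 148 mm limit.
T = 636 − 2·146 = 344 mm, which satisfies the 299 mm minimum.
Going = (18 − 1) × 344 = 5848 mm.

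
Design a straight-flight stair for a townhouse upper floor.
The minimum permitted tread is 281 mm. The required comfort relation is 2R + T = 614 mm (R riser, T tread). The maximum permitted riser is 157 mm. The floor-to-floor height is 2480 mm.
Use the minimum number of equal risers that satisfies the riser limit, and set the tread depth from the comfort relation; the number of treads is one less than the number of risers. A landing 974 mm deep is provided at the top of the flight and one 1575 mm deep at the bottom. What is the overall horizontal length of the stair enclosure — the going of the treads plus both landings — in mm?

2480 / 157 = 15.796 → round up to 16 risers.
R = 2480 ÷ 16 = 155 mm.
Tread T = 614 − 2 × 155 = 304 mm (≥ 281 mm).
Going = (16 − 1) × 304 = 4560 mm.
Enclosure = 4560 + 974 + 1575 = 7109 mm.

7109 mm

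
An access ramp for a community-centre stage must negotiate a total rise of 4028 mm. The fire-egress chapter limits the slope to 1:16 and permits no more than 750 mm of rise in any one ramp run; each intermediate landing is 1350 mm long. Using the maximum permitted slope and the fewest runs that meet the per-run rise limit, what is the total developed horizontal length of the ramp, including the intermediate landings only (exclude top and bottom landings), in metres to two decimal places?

⌈4028/750⌉ = 6 ramp runs. That means 5 intermediate landings.
Horizontal run for 4028 mm of rise at 1:16 is 4028 × 16 = 64448 mm.
Intermediate landings: 5 × 1350 = 6750 mm.
Developed length = 64448 + 6750 = 71198 mm.
= 71.20 m.

71.20 m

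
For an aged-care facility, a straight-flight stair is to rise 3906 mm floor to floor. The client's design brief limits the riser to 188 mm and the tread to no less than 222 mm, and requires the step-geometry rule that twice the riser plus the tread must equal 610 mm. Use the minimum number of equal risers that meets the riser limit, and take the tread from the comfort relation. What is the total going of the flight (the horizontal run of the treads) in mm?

⌈3906/188⌉ = 21 risers.
Riser R = 3906 / 21 = 186 mm, within the 188 mm limit.
Tread T = 610 − 2 × 186 = 238 mm (≥ 222 mm).
Treads = 21 − 1 = 20; going = 20 × 238 = 4760 mm.

4760 mm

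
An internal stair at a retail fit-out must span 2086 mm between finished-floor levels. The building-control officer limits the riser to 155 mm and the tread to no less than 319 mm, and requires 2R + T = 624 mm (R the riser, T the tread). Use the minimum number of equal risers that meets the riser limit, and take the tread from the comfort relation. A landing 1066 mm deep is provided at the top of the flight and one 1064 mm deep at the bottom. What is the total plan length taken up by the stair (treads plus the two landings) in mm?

6368 mm

2086 / 155 = 13.458 → round up to 14 risers.
Riser R = 2086 / 14 = 149 mm, within the 155 mm limit.
Tread T = 624 − 2 × 149 = 326 mm (≥ 319 mm).
Going = (14 − 1) × 326 = 4238 mm.
Enclosure = 4238 + 1066 + 1064 = 6368 mm.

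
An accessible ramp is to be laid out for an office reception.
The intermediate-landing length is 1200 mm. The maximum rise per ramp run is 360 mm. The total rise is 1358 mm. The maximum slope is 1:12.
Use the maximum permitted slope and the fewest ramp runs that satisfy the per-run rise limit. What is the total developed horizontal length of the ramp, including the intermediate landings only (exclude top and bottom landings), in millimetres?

19896 mm

⌈1358/360⌉ = 4 ramp runs. That means 3 intermediate landings.
Horizontal run for 1358 mm of rise at 1:12 is 1358 × 12 = 16296 mm.
Intermediate landings: 3 × 1200 = 3600 mm.
Total developed length = 16296 + 3600 = 19896 mm.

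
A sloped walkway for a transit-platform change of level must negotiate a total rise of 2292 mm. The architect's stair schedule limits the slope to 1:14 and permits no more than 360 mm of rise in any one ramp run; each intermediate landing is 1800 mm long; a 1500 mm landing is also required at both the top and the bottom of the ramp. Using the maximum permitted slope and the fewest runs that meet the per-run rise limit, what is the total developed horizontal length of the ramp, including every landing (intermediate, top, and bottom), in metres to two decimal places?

45.89 m

2292 / 360 = 6.367 → round up to 7 ramp runs. That means 6 intermediate landings.
Ramp run (horizontal) at 1:14: 2292 × 14 = 32088 mm.
Intermediate landings: 6 × 1800 = 10800 mm.
Top and bottom landings: 2 × 1500 = 3000 mm.
Total = 32088 + 10800 + 3000 = 45888 mm.
= 45.89 m.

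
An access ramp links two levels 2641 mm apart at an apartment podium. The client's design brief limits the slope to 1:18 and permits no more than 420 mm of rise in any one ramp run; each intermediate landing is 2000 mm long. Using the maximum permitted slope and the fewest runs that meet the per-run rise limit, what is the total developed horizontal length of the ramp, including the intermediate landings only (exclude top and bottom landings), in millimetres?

59538 mm

At most 420 each: 2641/420 = 6.29, giving 7 ramp runs. That means 6 intermediate landings.
Ramp run (horizontal) at 1:18: 2641 × 18 = 47538 mm.
Intermediate landings: 6 × 2000 = 12000 mm.
Total developed length = 47538 + 12000 = 59538 mm.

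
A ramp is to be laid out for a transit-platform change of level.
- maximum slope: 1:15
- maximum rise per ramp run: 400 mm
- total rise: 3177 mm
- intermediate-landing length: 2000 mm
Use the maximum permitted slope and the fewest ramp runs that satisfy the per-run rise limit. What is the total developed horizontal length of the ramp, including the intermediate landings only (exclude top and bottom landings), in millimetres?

61655 mm

At most 400 each: 3177/400 = 7.94, giving 8 ramp runs. That means 7 intermediate landings.
Horizontal run for 3177 mm of rise at 1:15 is 3177 × 15 = 47655 mm.
7 intermediate landings contribute 7 × 2000 = 14000 mm.
Total developed length = 47655 + 14000 = 61655 mm.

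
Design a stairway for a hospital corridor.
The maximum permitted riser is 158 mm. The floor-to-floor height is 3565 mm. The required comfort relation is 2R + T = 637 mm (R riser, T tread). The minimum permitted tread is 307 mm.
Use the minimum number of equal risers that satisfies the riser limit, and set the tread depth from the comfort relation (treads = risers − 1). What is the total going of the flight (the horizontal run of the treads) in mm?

3565 / 158 = 22.563 → round up to 23 risers.
Riser R = 3565 / 23 = 155 mm, within the 158 mm limit.
From 2R + T = 637: T = 637 − 310 = 327 mm.
Going = (23 − 1) × 327 = 7194 mm.

7194 mm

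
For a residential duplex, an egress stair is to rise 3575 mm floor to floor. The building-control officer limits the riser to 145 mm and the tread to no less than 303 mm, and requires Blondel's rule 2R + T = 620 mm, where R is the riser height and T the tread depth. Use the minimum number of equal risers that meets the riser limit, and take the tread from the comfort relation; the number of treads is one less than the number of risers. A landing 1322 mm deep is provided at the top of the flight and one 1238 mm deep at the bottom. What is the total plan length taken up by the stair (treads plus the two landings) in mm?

⌈3575/145⌉ = 25 risers.
Each riser is 3575/25 = 143 mm (≤ 145 mm).
Tread T = 620 − 2 × 143 = 334 mm (≥ 303 mm).
Going = (25 − 1) × 334 = 8016 mm.
Add landings: 8016 + 1322 + 1238 = 10576 mm.

10576 mm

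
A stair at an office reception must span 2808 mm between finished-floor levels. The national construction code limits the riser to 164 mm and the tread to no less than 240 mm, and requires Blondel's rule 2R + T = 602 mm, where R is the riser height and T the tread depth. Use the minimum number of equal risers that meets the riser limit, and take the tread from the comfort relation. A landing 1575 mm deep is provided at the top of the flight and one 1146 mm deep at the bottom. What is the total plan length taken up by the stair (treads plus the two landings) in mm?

At most 164 each: 2808/164 = 17.12, giving 18 risers.
R = 2808 ÷ 18 = 156 mm.
Tread T = 602 − 2 × 156 = 290 mm (≥ 240 mm).
18 risers give 17 treads; going = 17 × 290 = 4930 mm.
Add landings: 4930 + 1575 + 1146 = 7651 mm.

7651 mm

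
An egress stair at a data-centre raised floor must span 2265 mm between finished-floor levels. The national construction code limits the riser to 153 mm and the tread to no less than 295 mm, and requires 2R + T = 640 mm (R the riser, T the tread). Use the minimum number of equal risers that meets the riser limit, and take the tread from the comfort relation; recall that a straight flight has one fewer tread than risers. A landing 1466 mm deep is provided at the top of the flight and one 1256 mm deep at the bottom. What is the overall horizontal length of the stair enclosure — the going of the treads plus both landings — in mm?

⌈2265/153⌉ = 15 risers.
Riser R = 2265 / 15 = 151 mm, within the 153 mm limit.
T = 640 − 2·151 = 338 mm, which satisfies the 295 mm minimum.
Treads = 15 − 1 = 14; going = 14 × 338 = 4732 mm.
Enclosure = 4732 + 1466 + 1256 = 7454 mm.

7454 mm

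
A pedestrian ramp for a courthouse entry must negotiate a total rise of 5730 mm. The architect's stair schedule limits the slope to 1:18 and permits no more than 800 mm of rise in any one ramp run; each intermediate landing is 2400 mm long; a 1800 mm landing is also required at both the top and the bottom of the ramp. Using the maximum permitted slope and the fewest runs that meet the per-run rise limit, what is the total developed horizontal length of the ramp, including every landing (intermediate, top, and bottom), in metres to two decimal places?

5730 / 800 = 7.16, so 8 ramp runs are needed. That means 7 intermediate landings.
Horizontal run for 5730 mm of rise at 1:18 is 5730 × 18 = 103140 mm.
Intermediate landings: 7 × 2400 = 16800 mm.
Top and bottom landings: 2 × 1800 = 3600 mm.
Total = 103140 + 16800 + 3600 = 123540 mm.
= 123.54 m.

123.54 m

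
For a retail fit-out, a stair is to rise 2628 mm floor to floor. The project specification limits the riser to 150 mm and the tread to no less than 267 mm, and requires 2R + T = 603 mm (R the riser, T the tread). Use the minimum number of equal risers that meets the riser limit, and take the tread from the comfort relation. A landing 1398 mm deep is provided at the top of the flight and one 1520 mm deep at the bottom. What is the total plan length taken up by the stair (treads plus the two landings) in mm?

8205 mm

2628 / 150 = 17.52, so 18 risers are needed.
R = 2628 ÷ 18 = 146 mm.
Tread T = 603 − 2 × 146 = 311 mm (≥ 267 mm).
Treads = 18 − 1 = 17; going = 17 × 311 = 5287 mm.
Add landings: 5287 + 1398 + 1520 = 8205 mm.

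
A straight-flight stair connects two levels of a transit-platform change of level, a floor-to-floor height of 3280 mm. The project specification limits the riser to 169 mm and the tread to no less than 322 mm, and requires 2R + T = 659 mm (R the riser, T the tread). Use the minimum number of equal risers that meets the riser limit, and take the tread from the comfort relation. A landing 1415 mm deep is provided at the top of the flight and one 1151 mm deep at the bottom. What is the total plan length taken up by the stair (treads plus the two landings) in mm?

At most 169 each: 3280/169 = 19.41, giving 20 risers.
R = 3280 ÷ 20 = 164 mm.
From 2R + T = 659: T = 659 − 328 = 331 mm.
Treads = 20 − 1 = 19; going = 19 × 331 = 6289 mm.
Enclosure = 6289 + 1415 + 1151 = 8855 mm.

8855 mm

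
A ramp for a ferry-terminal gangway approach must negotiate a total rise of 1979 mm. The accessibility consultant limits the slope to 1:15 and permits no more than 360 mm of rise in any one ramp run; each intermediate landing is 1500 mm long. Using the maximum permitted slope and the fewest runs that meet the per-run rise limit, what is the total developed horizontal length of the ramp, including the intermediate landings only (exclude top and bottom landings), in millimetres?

At most 360 each: 1979/360 = 5.50, giving 6 ramp runs. That means 5 intermediate landings.
Ramp run (horizontal) at 1:15: 1979 × 15 = 29685 mm.
Intermediate landings: 5 × 1500 = 7500 mm.
Developed length = 29685 + 7500 = 37185 mm.

37185 mm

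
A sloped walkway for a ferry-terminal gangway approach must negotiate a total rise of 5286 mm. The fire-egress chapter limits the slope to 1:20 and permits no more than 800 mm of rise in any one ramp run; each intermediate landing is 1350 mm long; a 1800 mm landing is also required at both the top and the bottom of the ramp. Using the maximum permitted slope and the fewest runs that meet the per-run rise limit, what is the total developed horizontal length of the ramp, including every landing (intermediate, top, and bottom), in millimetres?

117420 mm

At most 800 each: 5286/800 = 6.61, giving 7 ramp runs. That means 6 intermediate landings.
Ramp run (horizontal) at 1:20: 5286 × 20 = 105720 mm.
6 intermediate landings contribute 6 × 1350 = 8100 mm.
Top and bottom landings: 2 × 1800 = 3600 mm.
Total = 105720 + 8100 + 3600 = 117420 mm.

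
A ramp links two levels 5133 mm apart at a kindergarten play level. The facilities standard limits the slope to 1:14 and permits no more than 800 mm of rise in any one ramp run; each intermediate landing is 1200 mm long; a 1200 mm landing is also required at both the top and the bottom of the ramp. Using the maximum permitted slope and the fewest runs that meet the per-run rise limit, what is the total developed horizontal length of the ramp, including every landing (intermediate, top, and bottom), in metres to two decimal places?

5133 / 800 = 6.42, so 7 ramp runs are needed. That means 6 intermediate landings.
Horizontal run for 5133 mm of rise at 1:14 is 5133 × 14 = 71862 mm.
6 intermediate landings contribute 6 × 1200 = 7200 mm.
Top and bottom landings: 2 × 1200 = 2400 mm.
Total = 71862 + 7200 + 2400 = 81462 mm.
= 81.46 m.

81.46 m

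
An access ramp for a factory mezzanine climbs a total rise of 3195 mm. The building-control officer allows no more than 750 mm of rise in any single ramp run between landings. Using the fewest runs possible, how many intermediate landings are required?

4 intermediate landings

⌈3195/750⌉ = 5 ramp runs.
5 runs are separated by 4 intermediate landings.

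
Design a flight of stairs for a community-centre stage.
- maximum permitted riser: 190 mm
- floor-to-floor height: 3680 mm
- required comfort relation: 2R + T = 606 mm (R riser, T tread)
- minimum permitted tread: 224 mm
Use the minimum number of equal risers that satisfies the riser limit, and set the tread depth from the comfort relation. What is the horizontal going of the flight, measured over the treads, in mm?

4522 mm

3680 / 190 = 19.368 → round up to 20 risers.
Each riser is 3680/20 = 184 mm (≤ 190 mm).
T = 606 − 2·184 = 238 mm, which satisfies the 224 mm minimum.
Going = (20 − 1) × 238 = 4522 mm.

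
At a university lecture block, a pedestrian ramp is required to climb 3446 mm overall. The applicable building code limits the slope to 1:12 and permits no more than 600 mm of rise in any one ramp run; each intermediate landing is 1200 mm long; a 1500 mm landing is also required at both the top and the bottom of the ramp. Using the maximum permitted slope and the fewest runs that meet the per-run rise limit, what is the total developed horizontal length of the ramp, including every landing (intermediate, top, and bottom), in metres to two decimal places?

50.35 m

3446 / 600 = 5.743 → round up to 6 ramp runs. That means 5 intermediate landings.
Horizontal run for 3446 mm of rise at 1:12 is 3446 × 12 = 41352 mm.
5 intermediate landings contribute 5 × 1200 = 6000 mm.
Top and bottom landings: 2 × 1500 = 3000 mm.
Total = 41352 + 6000 + 3000 = 50352 mm.
= 50.35 m.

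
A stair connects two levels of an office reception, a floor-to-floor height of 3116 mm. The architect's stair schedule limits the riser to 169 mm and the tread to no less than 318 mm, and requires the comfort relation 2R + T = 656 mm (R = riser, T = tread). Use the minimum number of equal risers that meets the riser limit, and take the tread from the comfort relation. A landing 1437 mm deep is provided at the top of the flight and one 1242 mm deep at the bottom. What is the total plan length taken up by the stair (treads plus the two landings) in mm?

8583 mm

3116 / 169 = 18.44, so 19 risers are needed.
Each riser is 3116/19 = 164 mm (≤ 169 mm).
T = 656 − 2·164 = 328 mm, which satisfies the 318 mm minimum.
Going = (19 − 1) × 328 = 5904 mm.
Add landings: 5904 + 1437 + 1242 = 8583 mm.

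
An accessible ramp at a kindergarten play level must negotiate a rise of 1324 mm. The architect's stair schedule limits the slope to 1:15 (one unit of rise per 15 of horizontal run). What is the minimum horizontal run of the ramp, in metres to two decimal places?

Run = rise × 15 = 1324 × 15 = 19860 mm.
19860 mm = 19.86 m.

19.86 m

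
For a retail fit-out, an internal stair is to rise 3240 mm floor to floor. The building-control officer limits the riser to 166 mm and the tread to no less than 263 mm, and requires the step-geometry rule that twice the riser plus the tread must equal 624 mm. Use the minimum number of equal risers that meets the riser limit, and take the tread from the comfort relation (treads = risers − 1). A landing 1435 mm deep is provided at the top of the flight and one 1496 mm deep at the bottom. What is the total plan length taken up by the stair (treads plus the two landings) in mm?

8631 mm

3240 / 166 = 19.518 → round up to 20 risers.
Each riser is 3240/20 = 162 mm (≤ 166 mm).
T = 624 − 2·162 = 300 mm, which satisfies the 263 mm minimum.
Going = (20 − 1) × 300 = 5700 mm.
Enclosure = 5700 + 1435 + 1496 = 8631 mm.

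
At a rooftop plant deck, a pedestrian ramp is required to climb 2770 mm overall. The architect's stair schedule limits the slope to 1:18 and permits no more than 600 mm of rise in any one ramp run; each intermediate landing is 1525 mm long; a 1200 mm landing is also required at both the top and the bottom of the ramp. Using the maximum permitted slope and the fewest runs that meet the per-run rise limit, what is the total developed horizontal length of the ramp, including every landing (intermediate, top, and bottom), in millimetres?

2770 / 600 = 4.62, so 5 ramp runs are needed. That means 4 intermediate landings.
Ramp run (horizontal) at 1:18: 2770 × 18 = 49860 mm.
Intermediate landings: 4 × 1525 = 6100 mm.
Top and bottom landings: 2 × 1200 = 2400 mm.
Total = 49860 + 6100 + 2400 = 58360 mm.

58360 mm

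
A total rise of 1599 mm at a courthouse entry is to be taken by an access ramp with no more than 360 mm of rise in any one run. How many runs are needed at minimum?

1599 / 360 = 4.44, so 5 ramp runs are needed.

5 runs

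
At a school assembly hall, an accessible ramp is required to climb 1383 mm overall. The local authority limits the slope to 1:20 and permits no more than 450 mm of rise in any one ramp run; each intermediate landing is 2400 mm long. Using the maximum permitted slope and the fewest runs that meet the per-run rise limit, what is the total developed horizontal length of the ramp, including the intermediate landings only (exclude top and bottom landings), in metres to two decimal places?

34.86 m

⌈1383/450⌉ = 4 ramp runs. That means 3 intermediate landings.
Horizontal run for 1383 mm of rise at 1:20 is 1383 × 20 = 27660 mm.
Intermediate landings: 3 × 2400 = 7200 mm.
Developed length = 27660 + 7200 = 34860 mm.
= 34.86 m.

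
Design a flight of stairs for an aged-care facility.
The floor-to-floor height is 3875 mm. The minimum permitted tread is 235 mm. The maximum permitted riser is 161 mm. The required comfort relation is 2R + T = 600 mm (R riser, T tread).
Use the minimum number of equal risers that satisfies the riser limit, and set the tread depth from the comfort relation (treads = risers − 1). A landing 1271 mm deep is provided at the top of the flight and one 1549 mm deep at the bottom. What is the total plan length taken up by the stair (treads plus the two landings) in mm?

9780 mm

3875 / 161 = 24.07, so 25 risers are needed.
Riser R = 3875 / 25 = 155 mm, within the 161 mm limit.
From 2R + T = 600: T = 600 − 310 = 290 mm.
Going = (25 − 1) × 290 = 6960 mm.
Add landings: 6960 + 1271 + 1549 = 9780 mm.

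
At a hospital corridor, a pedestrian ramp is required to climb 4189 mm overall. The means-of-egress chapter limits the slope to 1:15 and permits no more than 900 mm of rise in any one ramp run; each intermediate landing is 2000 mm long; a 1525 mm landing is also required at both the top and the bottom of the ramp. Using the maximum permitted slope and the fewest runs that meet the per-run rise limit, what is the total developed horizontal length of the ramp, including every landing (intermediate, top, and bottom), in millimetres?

4189 / 900 = 4.654 → round up to 5 ramp runs. That means 4 intermediate landings.
Horizontal run for 4189 mm of rise at 1:15 is 4189 × 15 = 62835 mm.
4 intermediate landings contribute 4 × 2000 = 8000 mm.
Top and bottom landings: 2 × 1525 = 3050 mm.
Total = 62835 + 8000 + 3050 = 73885 mm.

73885 mm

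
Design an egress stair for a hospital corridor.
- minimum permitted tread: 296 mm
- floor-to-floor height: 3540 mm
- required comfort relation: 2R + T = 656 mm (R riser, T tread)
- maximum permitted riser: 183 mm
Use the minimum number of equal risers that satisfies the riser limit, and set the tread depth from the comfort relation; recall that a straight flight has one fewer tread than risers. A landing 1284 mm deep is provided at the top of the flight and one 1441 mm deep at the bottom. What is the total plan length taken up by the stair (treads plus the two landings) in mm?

8463 mm

3540 / 183 = 19.34, so 20 risers are needed.
Each riser is 3540/20 = 177 mm (≤ 183 mm).
T = 656 − 2·177 = 302 mm, which satisfies the 296 mm minimum.
Treads = 20 − 1 = 19; going = 19 × 302 = 5738 mm.
Enclosure = 5738 + 1284 + 1441 = 8463 mm.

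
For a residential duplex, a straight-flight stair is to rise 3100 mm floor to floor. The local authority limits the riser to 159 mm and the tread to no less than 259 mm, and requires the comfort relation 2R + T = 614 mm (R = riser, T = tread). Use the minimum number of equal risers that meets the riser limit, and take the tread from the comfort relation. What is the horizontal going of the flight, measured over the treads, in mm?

5776 mm

3100 / 159 = 19.497 → round up to 20 risers.
Each riser is 3100/20 = 155 mm (≤ 159 mm).
From 2R + T = 614: T = 614 − 310 = 304 mm.
20 risers give 19 treads; going = 19 × 304 = 5776 mm.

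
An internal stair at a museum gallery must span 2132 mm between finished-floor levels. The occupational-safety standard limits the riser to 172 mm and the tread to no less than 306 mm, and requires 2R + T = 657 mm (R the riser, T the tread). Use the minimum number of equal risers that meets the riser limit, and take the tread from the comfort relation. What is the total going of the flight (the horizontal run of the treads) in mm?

3948 mm

At most 172 each: 2132/172 = 12.40, giving 13 risers.
Each riser is 2132/13 = 164 mm (≤ 172 mm).
Tread T = 657 − 2 × 164 = 329 mm (≥ 306 mm).
Treads = 13 − 1 = 12; going = 12 × 329 = 3948 mm.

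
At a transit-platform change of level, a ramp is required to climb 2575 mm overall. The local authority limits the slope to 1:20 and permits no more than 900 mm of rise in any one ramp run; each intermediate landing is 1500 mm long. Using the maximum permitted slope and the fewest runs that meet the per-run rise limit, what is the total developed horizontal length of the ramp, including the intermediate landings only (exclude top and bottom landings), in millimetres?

54500 mm

⌈2575/900⌉ = 3 ramp runs. That means 2 intermediate landings.
Horizontal run for 2575 mm of rise at 1:20 is 2575 × 20 = 51500 mm.
Intermediate landings: 2 × 1500 = 3000 mm.
Total developed length = 51500 + 3000 = 54500 mm.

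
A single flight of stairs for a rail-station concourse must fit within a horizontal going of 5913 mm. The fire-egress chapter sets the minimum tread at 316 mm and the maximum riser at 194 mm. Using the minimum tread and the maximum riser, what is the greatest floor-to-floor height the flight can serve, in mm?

5913 / 316 = 18.71, so 18 treads fit.
Risers = treads + 1 = 19.
Maximum height = 19 × 194 = 3686 mm.

3686 mm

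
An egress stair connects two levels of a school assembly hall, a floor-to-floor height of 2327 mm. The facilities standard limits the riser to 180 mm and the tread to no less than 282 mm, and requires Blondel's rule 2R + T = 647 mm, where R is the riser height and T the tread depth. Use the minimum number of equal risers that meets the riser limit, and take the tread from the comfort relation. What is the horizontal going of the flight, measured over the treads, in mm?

At most 180 each: 2327/180 = 12.93, giving 13 risers.
R = 2327 ÷ 13 = 179 mm.
From 2R + T = 647: T = 647 − 358 = 289 mm.
Going = (13 − 1) × 289 = 3468 mm.

3468 mm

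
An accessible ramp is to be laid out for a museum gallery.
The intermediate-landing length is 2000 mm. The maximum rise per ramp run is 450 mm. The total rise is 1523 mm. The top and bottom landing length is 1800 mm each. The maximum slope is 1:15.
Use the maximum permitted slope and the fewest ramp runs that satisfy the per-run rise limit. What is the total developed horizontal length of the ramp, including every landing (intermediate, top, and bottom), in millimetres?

32445 mm

At most 450 each: 1523/450 = 3.38, giving 4 ramp runs. That means 3 intermediate landings.
Horizontal run for 1523 mm of rise at 1:15 is 1523 × 15 = 22845 mm.
3 intermediate landings contribute 3 × 2000 = 6000 mm.
Top and bottom landings: 2 × 1800 = 3600 mm.
Total = 22845 + 6000 + 3600 = 32445 mm.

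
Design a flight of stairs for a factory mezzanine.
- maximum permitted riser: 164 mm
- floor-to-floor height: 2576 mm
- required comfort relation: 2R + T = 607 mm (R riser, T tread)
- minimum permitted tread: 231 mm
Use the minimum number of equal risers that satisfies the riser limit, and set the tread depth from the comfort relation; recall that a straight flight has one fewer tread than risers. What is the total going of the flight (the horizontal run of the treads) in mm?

2576 / 164 = 15.707 → round up to 16 risers.
Each riser is 2576/16 = 161 mm (≤ 164 mm).
From 2R + T = 607: T = 607 − 322 = 285 mm.
Treads = 16 − 1 = 15; going = 15 × 285 = 4275 mm.

4275 mm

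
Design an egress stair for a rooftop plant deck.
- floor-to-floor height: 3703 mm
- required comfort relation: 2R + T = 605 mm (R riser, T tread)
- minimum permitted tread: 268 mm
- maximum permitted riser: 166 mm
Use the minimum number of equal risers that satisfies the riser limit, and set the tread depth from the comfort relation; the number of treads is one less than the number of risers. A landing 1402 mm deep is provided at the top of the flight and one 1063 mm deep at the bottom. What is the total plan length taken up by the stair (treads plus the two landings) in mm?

⌈3703/166⌉ = 23 risers.
Riser R = 3703 / 23 = 161 mm, within the 166 mm limit.
T = 605 − 2·161 = 283 mm, which satisfies the 268 mm minimum.
23 risers give 22 treads; going = 22 × 283 = 6226 mm.
Enclosure = 6226 + 1402 + 1063 = 8691 mm.

8691 mm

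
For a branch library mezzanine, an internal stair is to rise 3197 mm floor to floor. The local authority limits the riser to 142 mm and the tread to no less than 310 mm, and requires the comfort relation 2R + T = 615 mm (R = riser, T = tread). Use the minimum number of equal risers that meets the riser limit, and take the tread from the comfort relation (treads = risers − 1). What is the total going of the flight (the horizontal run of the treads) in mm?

7414 mm

3197 / 142 = 22.51, so 23 risers are needed.
R = 3197 ÷ 23 = 139 mm.
T = 615 − 2·139 = 337 mm, which satisfies the 310 mm minimum.
23 risers give 22 treads; going = 22 × 337 = 7414 mm.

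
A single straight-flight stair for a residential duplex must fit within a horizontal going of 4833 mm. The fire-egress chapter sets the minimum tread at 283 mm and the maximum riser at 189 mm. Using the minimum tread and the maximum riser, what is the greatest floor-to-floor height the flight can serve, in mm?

3402 mm

4833 / 283 = 17.08, so 17 treads fit.
Risers = treads + 1 = 18.
Maximum height = 18 × 189 = 3402 mm.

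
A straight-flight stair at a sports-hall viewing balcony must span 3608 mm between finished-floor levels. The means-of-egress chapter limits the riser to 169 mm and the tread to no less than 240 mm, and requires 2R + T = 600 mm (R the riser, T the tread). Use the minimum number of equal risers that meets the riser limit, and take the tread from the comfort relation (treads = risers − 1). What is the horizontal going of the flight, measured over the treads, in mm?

3608 / 169 = 21.349 → round up to 22 risers.
Riser R = 3608 / 22 = 164 mm, within the 169 mm limit.
Tread T = 600 − 2 × 164 = 272 mm (≥ 240 mm).
Going = (22 − 1) × 272 = 5712 mm.

5712 mm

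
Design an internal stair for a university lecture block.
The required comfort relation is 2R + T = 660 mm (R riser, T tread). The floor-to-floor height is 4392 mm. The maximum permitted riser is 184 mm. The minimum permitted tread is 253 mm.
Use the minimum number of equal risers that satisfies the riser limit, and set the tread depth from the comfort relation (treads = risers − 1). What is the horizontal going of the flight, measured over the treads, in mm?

4392 / 184 = 23.87, so 24 risers are needed.
Riser R = 4392 / 24 = 183 mm, within the 184 mm limit.
From 2R + T = 660: T = 660 − 366 = 294 mm.
24 risers give 23 treads; going = 23 × 294 = 6762 mm.

6762 mm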